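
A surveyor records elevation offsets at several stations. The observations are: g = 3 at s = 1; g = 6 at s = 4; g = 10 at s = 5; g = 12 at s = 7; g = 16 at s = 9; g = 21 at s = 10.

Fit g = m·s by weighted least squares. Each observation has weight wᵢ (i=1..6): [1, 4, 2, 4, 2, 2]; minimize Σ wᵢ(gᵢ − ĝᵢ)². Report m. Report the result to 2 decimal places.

Setting ∂/∂m … = 0 gives: 673·m = 1243.
m = 1243/673 = 1.84695.

m = 1.85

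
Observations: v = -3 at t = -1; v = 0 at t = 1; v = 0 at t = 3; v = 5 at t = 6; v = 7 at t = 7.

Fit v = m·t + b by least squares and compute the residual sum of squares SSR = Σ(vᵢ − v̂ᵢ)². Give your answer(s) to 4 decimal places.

The normal system MᵀM·[m, b]ᵀ = Mᵀv is [[96, 16]; [16, 5]]·[m, b]ᵀ = [82, 9]ᵀ.
Eliminating b: 5·(row 1) − 16·(row 2) gives 224·m = 5·82 − 16·9 = 266, so m = 19/16.
Then b = (9 − 16·(19/16))/5 = -2.
Residuals: 3/16, 13/16, -25/16, -1/8, 11/16; SSR = 29/8.

SSR = 3.6250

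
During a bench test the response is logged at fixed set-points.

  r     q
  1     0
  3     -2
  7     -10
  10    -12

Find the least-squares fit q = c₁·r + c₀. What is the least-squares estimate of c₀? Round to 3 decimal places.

c₀ = 1.538

With design matrix A, AᵀA = [[159, 21]; [21, 4]] and Aᵀq = [-196, -24]ᵀ.
Eliminating c₀: 4·(row 1) − 21·(row 2) gives 195·c₁ = 4·(-196) − 21·(-24) = -280, so c₁ = -56/39.
Then c₀ = ((-24) − 21·(-56/39))/4 = 20/13.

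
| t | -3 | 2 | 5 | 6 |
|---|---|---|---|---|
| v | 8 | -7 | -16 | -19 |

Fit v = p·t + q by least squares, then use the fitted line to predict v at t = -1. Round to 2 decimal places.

v̂ = 2.00

AᵀA·[p, q]ᵀ = Aᵀv reads: 74·p + 10·q = -232;  10·p + 4·q = -34.
(Σt·t = 74, Σt = 10, Σ1 = 4, Σt·v = -232, Σv = -34.)
Determinant 74·4 − 10² = 196.
p = ((-232)·4 − 10·(-34))/196 = -3; q = (74·(-34) − 10·(-232))/196 = -1.
At t = -1: v̂ = (-3)·(-1) + (-1)·(1) = 2.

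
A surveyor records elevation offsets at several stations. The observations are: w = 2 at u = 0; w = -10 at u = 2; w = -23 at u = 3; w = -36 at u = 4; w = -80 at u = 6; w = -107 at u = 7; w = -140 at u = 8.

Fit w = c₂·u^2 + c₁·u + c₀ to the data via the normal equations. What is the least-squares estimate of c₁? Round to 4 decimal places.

c₁ = -1.7307

Setting ∂/∂c₂ … = 0 gives: 8146·c₂ + 1170·c₁ + 178·c₀ = -17906;  1170·c₂ + 178·c₁ + 30·c₀ = -2582;  178·c₂ + 30·c₁ + 7·c₀ = -394.
(Σu^2·u^2 = 8146, Σu^2·u = 1170, Σu^2 = 178, Σu·u = 178, Σu = 30, Σ1 = 7, Σu^2·w = -17906, Σu·w = -2582, Σw = -394.)
Solving the 3×3 system (Gaussian elimination) gives c₂ = -22835/11508, c₁ = -6639/3836, c₀ = 653/411.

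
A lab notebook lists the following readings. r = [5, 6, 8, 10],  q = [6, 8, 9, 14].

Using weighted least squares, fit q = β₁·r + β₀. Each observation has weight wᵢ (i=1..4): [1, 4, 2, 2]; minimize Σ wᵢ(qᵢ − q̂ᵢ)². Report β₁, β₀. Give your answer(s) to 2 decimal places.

Setting ∂/∂β₁ … = 0 gives: 497·β₁ + 65·β₀ = 646;  65·β₁ + 9·β₀ = 84.
(Σwᵢ·r·r = 497, Σwᵢ·r = 65, Σwᵢ·1 = 9, Σwᵢ·r·q = 646, Σwᵢ·q = 84.)
Eliminating β₀: 9·(row 1) − 65·(row 2) gives 248·β₁ = 9·646 − 65·84 = 354, so β₁ = 177/124.
Then β₀ = (84 − 65·(177/124))/9 = -121/124.

β₁ = 1.43, β₀ = -0.98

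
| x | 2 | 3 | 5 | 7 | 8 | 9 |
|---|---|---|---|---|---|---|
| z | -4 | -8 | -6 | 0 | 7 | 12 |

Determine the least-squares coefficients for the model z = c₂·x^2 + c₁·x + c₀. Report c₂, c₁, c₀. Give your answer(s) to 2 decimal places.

c₂ = 0.75, c₁ = -5.70, c₀ = 3.59

Entries of MᵀM: Σx^2·x^2 = 13780, Σx^2·x = 1744, Σx^2 = 232, Σx·x = 232, Σx = 34, Σ1 = 6.
For Mᵀz: Σx^2·z = 1182, Σx·z = 102, Σz = 1.
Row-reducing yields c₂ = 903/1210, c₁ = -6893/1210, c₀ = 2173/605.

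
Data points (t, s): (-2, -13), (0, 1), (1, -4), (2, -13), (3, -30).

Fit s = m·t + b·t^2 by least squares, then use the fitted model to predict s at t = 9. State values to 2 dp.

With design matrix X, XᵀX = [[18, 28]; [28, 114]] and Xᵀs = [-94, -378]ᵀ.
Δ = 18·114 − 28² = 1268.
m = ((-94)·114 − 28·(-378))/1268 = -33/317; b = (18·(-378) − 28·(-94))/1268 = -1043/317.
At t = 9: ŝ = (-33/317)·(9) + (-1043/317)·(81) = -84780/317.

ŝ = -267.44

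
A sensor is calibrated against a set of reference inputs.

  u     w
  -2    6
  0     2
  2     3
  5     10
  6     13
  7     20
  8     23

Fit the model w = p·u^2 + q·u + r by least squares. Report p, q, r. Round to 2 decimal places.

p = 0.42, q = -0.66, r = 2.63

Normal-equation sums: Σu^2·u^2 = 8450, Σu^2·u = 1196, Σu^2 = 182, Σu·u = 182, Σu = 26, Σ1 = 7.
For Xᵀw: Σu^2·w = 3206, Σu·w = 446, Σw = 77.
Solving the 3×3 system (Gaussian elimination) gives p = 882/2119, q = -1400/2119, r = 429/163.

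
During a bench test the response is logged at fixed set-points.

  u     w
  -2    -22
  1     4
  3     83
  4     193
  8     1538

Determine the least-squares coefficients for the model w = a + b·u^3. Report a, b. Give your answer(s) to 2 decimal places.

a = 1.49, b = 3.00

Compute the Gram sums: Σ1 = 5, Σu^3 = 596, Σu^3·u^3 = 267034.
Right-hand side: Σw = 1796, Σu^3·w = 802229.
Normal equations: [[5, 596]; [596, 267034]]·[a, b]ᵀ = [1796, 802229]ᵀ.
Determinant 5·267034 − 596² = 979954.
a = (1796·267034 − 596·802229)/979954 = 732290/489977; b = (5·802229 − 596·1796)/979954 = 2940729/979954.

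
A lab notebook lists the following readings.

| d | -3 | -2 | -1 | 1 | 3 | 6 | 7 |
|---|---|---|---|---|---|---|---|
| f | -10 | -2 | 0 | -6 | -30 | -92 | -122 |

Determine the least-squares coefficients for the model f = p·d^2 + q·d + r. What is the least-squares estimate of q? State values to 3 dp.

With design matrix A, AᵀA = [[3877, 551, 109]; [551, 109, 11]; [109, 11, 7]] and Aᵀf = [-9664, -1468, -262]ᵀ.
Solving the 3×3 system (Gaussian elimination) gives p = -2314/1161, q = -3791/1161, r = -1465/1161.

q = -3.265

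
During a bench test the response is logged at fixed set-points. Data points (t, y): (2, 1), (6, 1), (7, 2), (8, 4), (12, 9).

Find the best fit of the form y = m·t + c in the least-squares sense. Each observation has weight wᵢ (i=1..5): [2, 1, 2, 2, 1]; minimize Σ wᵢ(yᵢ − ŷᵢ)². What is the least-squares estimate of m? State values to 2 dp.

m = 0.71

Normal-equation sums: Σwᵢ·t·t = 414, Σwᵢ·t = 52, Σwᵢ·1 = 8.
For AᵀWy: Σwᵢ·t·y = 210, Σwᵢ·y = 24.
Normal equations: [[414, 52]; [52, 8]]·[m, c]ᵀ = [210, 24]ᵀ.
Determinant 414·8 − 52² = 608.
m = (210·8 − 52·24)/608 = 27/38; c = (414·24 − 52·210)/608 = -123/76.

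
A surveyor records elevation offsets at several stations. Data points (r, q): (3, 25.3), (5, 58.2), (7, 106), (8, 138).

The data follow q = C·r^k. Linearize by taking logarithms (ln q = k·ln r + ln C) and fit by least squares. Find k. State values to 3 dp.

Let Y = ln q. Fitting Y = k·ln r + ln C by least squares:
Σln r = 6.7334, Σ(ln r)² = 11.9079, Σln q = 16.8854, Σln r·ln q = 29.4105.
Equations: 11.9079·k + 6.7334·ln C = 29.4105;  6.7334·k + 4·ln C = 16.8854.
Δ = 11.9079·4 − (6.7334)² = 2.2928; k = (29.4105·4 − 6.7334·16.8854)/2.2928 = 1.72106, ln C = (11.9079·16.8854 − 6.7334·29.4105)/2.2928 = 1.32420.

k = 1.721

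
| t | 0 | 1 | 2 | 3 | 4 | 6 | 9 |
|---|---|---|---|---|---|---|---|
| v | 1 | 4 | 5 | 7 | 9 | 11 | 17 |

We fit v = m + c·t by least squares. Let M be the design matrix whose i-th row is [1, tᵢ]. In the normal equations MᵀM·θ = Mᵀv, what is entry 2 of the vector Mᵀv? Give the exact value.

Entry 2 ↔ basis t, so (Mᵀv)_{2} = Σᵢ (t)·vᵢ = (0)·(1) + (1)·(4) + (2)·(5) + (3)·(7) + (4)·(9) + (6)·(11) + (9)·(17) = 290.

290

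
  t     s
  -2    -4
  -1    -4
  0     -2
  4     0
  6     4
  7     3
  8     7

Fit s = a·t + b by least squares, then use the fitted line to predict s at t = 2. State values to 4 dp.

Sums needed: Σt·t = 170, Σt = 22, Σ1 = 7.
Moment sums: Σt·s = 113, Σs = 4.
Normal equations: [[170, 22]; [22, 7]]·[a, b]ᵀ = [113, 4]ᵀ.
Δ = 170·7 − 22² = 706.
a = (113·7 − 22·4)/706 = 703/706; b = (170·4 − 22·113)/706 = -903/353.
At t = 2: ŝ = (703/706)·(2) + (-903/353)·(1) = -200/353.

ŝ = -0.5666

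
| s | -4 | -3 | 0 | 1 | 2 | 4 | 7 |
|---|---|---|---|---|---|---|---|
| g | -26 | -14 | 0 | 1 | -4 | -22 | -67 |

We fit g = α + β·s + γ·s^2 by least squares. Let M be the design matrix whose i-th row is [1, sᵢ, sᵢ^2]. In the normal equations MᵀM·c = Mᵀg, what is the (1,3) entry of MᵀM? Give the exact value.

95

Row 1 ↔ basis 1, column 3 ↔ basis s^2, so (MᵀM)_{1,3} = Σᵢ s^2 = (1)·(16) + (1)·(9) + (1)·(0) + (1)·(1) + (1)·(4) + (1)·(16) + (1)·(49) = 95.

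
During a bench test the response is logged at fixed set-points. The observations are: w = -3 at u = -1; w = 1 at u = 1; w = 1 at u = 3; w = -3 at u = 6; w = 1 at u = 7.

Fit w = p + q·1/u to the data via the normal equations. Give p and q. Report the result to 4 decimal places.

XᵀX·[p, q]ᵀ = Xᵀw reads: 5·p + (9/14)·q = -3;  (9/14)·p + (3809/1764)·q = 167/42.
det = 5·(3809/1764) − (9/14)² = 4579/441.
p = ((-3)·(3809/1764) − (9/14)·(167/42))/(4579/441) = -3984/4579; q = (5·(167/42) − (9/14)·(-3))/(4579/441) = 9618/4579.

p = -0.8701, q = 2.1005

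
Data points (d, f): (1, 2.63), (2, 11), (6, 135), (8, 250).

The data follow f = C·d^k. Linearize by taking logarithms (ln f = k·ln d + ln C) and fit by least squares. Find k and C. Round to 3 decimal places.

k = 2.207, C = 2.532

Linearized form: ln f = k·ln d + ln C. From the 4 transformed points,
Over the data: Σln d = 4.5643, Σ(ln d)² = 8.0149, Σln f = 13.7916, Σln d·ln f = 21.9327.
Normal system: [[8.0149, 4.5643]; [4.5643, 4]]·[k, ln C]ᵀ = [21.9327, 13.7916]ᵀ.
Slope k = (n·Σln d·ln f − Σln d·Σln f)/(n·Σ(ln d)² − (Σln d)²) = (4·21.9327 − 4.5643·13.7916)/11.2265 = 2.20739; ln C = (Σln f − k·Σln d)/n = 0.92908, so C = exp(0.92908) = 2.53218.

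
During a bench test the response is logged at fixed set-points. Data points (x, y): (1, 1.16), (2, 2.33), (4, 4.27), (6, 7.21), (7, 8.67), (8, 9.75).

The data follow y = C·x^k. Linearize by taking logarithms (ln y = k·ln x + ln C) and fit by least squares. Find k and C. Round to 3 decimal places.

Let Y = ln y. Fitting Y = k·ln x + ln C by least squares:
XᵀX = [[13.7233, 7.8966]; [7.8966, 6]], rhs = [15.0766, 8.8585]ᵀ  (here Σln x = 7.8966, Σ(ln x)² = 13.7233, Σln y = 8.8585, Σln x·ln y = 15.0766).
Slope k = (n·Σln x·ln y − Σln x·Σln y)/(n·Σ(ln x)² − (Σln x)²) = (6·15.0766 − 7.8966·8.8585)/19.9843 = 1.02620; ln C = (Σln y − k·Σln x)/n = 0.12584, so C = exp(0.12584) = 1.13411.

k = 1.026, C = 1.134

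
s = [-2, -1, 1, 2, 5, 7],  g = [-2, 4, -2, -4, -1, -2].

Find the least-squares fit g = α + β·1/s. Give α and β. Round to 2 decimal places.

Sums needed: Σ1 = 6, Σ1/s = 12/35, Σ1/s·1/s = 6273/2450.
For Aᵀg: Σg = -7, Σ1/s·g = -262/35.
So AᵀA·[α, β]ᵀ = Aᵀg: [[6, 12/35]; [12/35, 6273/2450]]·[α, β]ᵀ = [-7, -262/35]ᵀ.
Determinant 6·(6273/2450) − (12/35)² = 747/49.
α = ((-7)·(6273/2450) − (12/35)·(-262/35))/(747/49) = -12541/12450; β = (6·(-262/35) − (12/35)·(-7))/(747/49) = -3472/1245.

α = -1.01, β = -2.79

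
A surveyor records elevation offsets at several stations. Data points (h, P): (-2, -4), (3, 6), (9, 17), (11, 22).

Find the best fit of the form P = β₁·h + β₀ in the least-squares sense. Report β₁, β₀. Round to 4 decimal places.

β₁ = 1.9642, β₀ = -0.0621

The normal system XᵀX·[β₁, β₀]ᵀ = XᵀP is [[215, 21]; [21, 4]]·[β₁, β₀]ᵀ = [421, 41]ᵀ.
det = 215·4 − 21² = 419.
β₁ = (421·4 − 21·41)/419 = 823/419; β₀ = (215·41 − 21·421)/419 = -26/419.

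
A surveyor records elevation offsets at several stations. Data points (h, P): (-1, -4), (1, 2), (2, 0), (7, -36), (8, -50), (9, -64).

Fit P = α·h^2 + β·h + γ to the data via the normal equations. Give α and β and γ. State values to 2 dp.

α = -1.05, β = 2.27, γ = -0.17

Forming AᵀA = [[13076, 1592, 200]; [1592, 200, 26]; [200, 26, 6]] and AᵀP = [-10150, -1222, -152]ᵀ gives AᵀA·[α, β, γ]ᵀ = AᵀP.
Solving the 3×3 system (Gaussian elimination) gives α = -1767/1682, β = 1913/841, γ = -5/29.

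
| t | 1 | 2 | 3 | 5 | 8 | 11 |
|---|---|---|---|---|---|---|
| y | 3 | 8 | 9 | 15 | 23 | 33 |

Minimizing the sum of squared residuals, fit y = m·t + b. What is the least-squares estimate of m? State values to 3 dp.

m = 2.878

XᵀX·[m, b]ᵀ = Xᵀy reads: 224·m + 30·b = 668;  30·m + 6·b = 91.
(Σt·t = 224, Σt = 30, Σ1 = 6, Σt·y = 668, Σy = 91.)
Eliminating b: 6·(row 1) − 30·(row 2) gives 444·m = 6·668 − 30·91 = 1278, so m = 213/74.
Then b = (91 − 30·(213/74))/6 = 86/111.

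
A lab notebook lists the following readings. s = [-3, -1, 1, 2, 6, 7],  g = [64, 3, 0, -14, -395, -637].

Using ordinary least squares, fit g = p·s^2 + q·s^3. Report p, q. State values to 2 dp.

AᵀA·[p, q]ᵀ = Aᵀg reads: 3796·p + 24372·q = -44910;  24372·p + 165100·q = -305654.
(Σs^2·s^2 = 3796, Σs^2·s^3 = 24372, Σs^3·s^3 = 165100, Σs^2·g = -44910, Σs^3·g = -305654.)
Δ = 3796·165100 − 24372² = 32725216.
p = ((-44910)·165100 − 24372·(-305654))/32725216 = 2172393/2045326; q = (3796·(-305654) − 24372·(-44910))/32725216 = -2053627/1022663.

p = 1.06, q = -2.01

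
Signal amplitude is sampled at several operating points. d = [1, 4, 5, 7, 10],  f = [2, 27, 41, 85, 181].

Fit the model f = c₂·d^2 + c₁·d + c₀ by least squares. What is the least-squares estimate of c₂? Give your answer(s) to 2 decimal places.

Entries of AᵀA: Σd^2·d^2 = 13283, Σd^2·d = 1533, Σd^2 = 191, Σd·d = 191, Σd = 27, Σ1 = 5.
Moment sums: Σd^2·f = 23724, Σd·f = 2720, Σf = 336.
Solving the 3×3 system (Gaussian elimination) gives c₂ = 15802/7917, c₁ = -5580/2639, c₀ = 18782/7917.

c₂ = 2.00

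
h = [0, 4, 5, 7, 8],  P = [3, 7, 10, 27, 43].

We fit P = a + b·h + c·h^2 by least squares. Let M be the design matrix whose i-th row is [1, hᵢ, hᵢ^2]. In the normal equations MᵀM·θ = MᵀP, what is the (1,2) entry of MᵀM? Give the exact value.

24

Row 1 ↔ basis 1, column 2 ↔ basis h, so (MᵀM)_{1,2} = Σᵢ h = (1)·(0) + (1)·(4) + (1)·(5) + (1)·(7) + (1)·(8) = 24.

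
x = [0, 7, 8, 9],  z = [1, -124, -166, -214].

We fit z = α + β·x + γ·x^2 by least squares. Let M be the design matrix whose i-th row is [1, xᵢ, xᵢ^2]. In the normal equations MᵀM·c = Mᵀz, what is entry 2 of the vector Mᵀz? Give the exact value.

-4122

Entry 2 ↔ basis x, so (Mᵀz)_{2} = Σᵢ (x)·zᵢ = (0)·(1) + (7)·(-124) + (8)·(-166) + (9)·(-214) = -4122.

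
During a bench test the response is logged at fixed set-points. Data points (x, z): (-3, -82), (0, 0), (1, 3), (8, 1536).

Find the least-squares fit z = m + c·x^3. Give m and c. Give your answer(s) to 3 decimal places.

m = -0.339, c = 3.001

Normal-equation sums: Σ1 = 4, Σx^3 = 486, Σx^3·x^3 = 262874.
Moment sums: Σz = 1457, Σx^3·z = 788649.
Normal equations: [[4, 486]; [486, 262874]]·[m, c]ᵀ = [1457, 788649]ᵀ.
det = 4·262874 − 486² = 815300.
m = (1457·262874 − 486·788649)/815300 = -68999/203825; c = (4·788649 − 486·1457)/815300 = 1223247/407650.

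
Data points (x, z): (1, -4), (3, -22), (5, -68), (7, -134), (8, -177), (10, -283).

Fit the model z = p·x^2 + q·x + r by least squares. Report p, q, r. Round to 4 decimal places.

The normal system AᵀA·[p, q, r]ᵀ = Aᵀz is [[17204, 2008, 248]; [2008, 248, 34]; [248, 34, 6]]·[p, q, r]ᵀ = [-48096, -5594, -688]ᵀ.
Solving the 3×3 system (Gaussian elimination) gives p = -24772/8079, q = 22277/8079, r = -9573/2693.

p = -3.0662, q = 2.7574, r = -3.5548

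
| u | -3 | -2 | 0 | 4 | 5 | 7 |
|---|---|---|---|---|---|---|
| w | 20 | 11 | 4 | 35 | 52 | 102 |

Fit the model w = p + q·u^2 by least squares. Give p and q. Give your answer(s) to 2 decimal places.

Compute the Gram sums: Σ1 = 6, Σu^2 = 103, Σu^2·u^2 = 3379.
And Σw = 224, Σu^2·w = 7082.
det = 6·3379 − 103² = 9665.
p = (224·3379 − 103·7082)/9665 = 5490/1933; q = (6·7082 − 103·224)/9665 = 3884/1933.

p = 2.84, q = 2.01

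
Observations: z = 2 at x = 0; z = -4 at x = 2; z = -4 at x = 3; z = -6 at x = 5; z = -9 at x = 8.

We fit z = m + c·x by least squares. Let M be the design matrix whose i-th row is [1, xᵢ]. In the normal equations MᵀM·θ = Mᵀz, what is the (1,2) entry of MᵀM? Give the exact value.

18

Row 1 ↔ basis 1, column 2 ↔ basis x, so (MᵀM)_{1,2} = Σᵢ x = (1)·(0) + (1)·(2) + (1)·(3) + (1)·(5) + (1)·(8) = 18.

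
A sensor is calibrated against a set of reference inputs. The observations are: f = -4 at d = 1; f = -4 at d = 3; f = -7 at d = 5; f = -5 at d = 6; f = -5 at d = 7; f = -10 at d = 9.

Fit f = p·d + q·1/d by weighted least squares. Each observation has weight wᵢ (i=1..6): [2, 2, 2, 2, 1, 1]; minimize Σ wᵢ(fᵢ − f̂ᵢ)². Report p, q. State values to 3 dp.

p = -0.939, q = -3.167

Setting ∂/∂p … = 0 gives: 272·p + 10·q = -287;  10·p + (474401/198450)·q = -5342/315.
(Σwᵢ·d·d = 272, Σwᵢ·d·1/d = 10, Σwᵢ·1/d·1/d = 474401/198450, Σwᵢ·d·f = -287, Σwᵢ·1/d·f = -5342/315.)
Eliminating q: (474401/198450)·(row 1) − 10·(row 2) gives (54596036/99225)·p = (474401/198450)·(-287) − 10·(-5342/315) = -14642641/28350, so p = -102498487/109192072.
Then q = ((-5342/315) − 10·(-102498487/109192072))/(474401/198450) = -86463405/27298018.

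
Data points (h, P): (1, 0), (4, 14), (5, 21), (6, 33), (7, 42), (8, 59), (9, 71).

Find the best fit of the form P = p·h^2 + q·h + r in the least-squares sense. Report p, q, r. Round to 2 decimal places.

p = 0.87, q = 0.29, r = -1.25

Compute the Gram sums: Σh^2·h^2 = 15236, Σh^2·h = 1990, Σh^2 = 272, Σh·h = 272, Σh = 40, Σ1 = 7.
Moment sums: Σh^2·P = 13522, Σh·P = 1764, ΣP = 240.
AᵀA·[p, q, r]ᵀ = AᵀP becomes [[15236, 1990, 272]; [1990, 272, 40]; [272, 40, 7]]·[p, q, r]ᵀ = [13522, 1764, 240]ᵀ.
Solving the 3×3 system (Gaussian elimination) gives p = 19582/22449, q = 6463/22449, r = -9384/7483.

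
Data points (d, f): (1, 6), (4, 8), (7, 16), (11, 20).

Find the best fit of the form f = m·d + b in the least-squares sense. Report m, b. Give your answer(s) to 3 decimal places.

Forming AᵀA = [[187, 23]; [23, 4]] and Aᵀf = [370, 50]ᵀ gives AᵀA·[m, b]ᵀ = Aᵀf.
Eliminating b: 4·(row 1) − 23·(row 2) gives 219·m = 4·370 − 23·50 = 330, so m = 110/73.
Then b = (50 − 23·(110/73))/4 = 280/73.

m = 1.507, b = 3.836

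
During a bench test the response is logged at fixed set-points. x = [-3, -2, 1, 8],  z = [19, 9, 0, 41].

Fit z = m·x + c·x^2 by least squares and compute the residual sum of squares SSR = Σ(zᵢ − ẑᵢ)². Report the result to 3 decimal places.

SSR = 5.763

Entries of MᵀM: Σx·x = 78, Σx·x^2 = 478, Σx^2·x^2 = 4194.
And Σx·z = 253, Σx^2·z = 2831.
So MᵀM·[m, c]ᵀ = Mᵀz: [[78, 478]; [478, 4194]]·[m, c]ᵀ = [253, 2831]ᵀ.
Eliminating c: 4194·(row 1) − 478·(row 2) gives 98648·m = 4194·253 − 478·2831 = -292136, so m = -36517/12331.
Then c = (2831 − 478·(-36517/12331))/4194 = 24971/24662.
Residuals: 24737/24662, -11997/12331, 48063/24662, -1365/12331; SSR = 142127/24662.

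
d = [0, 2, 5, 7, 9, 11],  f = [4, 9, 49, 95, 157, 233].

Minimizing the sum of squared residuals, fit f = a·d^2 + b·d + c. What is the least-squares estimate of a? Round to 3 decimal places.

Forming MᵀM = [[24244, 2536, 280]; [2536, 280, 34]; [280, 34, 6]] and Mᵀf = [46826, 4904, 547]ᵀ gives MᵀM·[a, b, c]ᵀ = Mᵀf.
Inverting the 3×3 Gram matrix, [a, b, c]ᵀ = [36807/18730, -13133/18730, 32156/9365]ᵀ.

a = 1.965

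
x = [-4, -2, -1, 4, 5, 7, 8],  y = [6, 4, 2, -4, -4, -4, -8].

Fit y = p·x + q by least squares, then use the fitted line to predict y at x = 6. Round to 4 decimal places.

ŷ = -4.9509

Sums needed: Σx·x = 175, Σx = 17, Σ1 = 7.
For Mᵀy: Σx·y = -162, Σy = -8.
Normal equations: [[175, 17]; [17, 7]]·[p, q]ᵀ = [-162, -8]ᵀ.
Δ = 175·7 − 17² = 936.
p = ((-162)·7 − 17·(-8))/936 = -499/468; q = (175·(-8) − 17·(-162))/936 = 677/468.
At x = 6: ŷ = (-499/468)·(6) + (677/468)·(1) = -2317/468.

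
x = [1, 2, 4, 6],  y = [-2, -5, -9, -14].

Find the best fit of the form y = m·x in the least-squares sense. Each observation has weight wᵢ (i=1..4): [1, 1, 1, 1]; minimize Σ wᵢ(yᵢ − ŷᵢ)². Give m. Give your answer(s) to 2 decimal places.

Normal-equation sums: Σwᵢ·x·x = 57.
Moment sums: Σwᵢ·x·y = -132.
Normal equations: [[57]]·[m]ᵀ = [-132]ᵀ.
Hence m = -132 / 57 ≈ -2.31579.

m = -2.32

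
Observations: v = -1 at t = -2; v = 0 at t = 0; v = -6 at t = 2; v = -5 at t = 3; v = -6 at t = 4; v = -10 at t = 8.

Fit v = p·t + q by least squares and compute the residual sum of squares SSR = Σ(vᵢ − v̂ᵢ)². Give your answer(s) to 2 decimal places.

SSR = 8.83

The normal system MᵀM·[p, q]ᵀ = Mᵀv is [[97, 15]; [15, 6]]·[p, q]ᵀ = [-129, -28]ᵀ.
Determinant 97·6 − 15² = 357.
p = ((-129)·6 − 15·(-28))/357 = -118/119; q = (97·(-28) − 15·(-129))/357 = -781/357.
Residuals: -284/357, 781/357, -653/357, 58/357, 55/357, 43/357; SSR = 3152/357.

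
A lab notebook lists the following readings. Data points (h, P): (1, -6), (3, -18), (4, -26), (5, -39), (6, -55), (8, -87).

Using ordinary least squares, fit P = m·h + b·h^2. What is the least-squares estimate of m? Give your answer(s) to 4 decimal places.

Sums needed: Σh·h = 151, Σh·h^2 = 945, Σh^2·h^2 = 6355.
Right-hand side: Σh·P = -1385, Σh^2·P = -9107.
det = 151·6355 − 945² = 66580.
m = ((-1385)·6355 − 945·(-9107))/66580 = -9778/3329; b = (151·(-9107) − 945·(-1385))/66580 = -16583/16645.

m = -2.9372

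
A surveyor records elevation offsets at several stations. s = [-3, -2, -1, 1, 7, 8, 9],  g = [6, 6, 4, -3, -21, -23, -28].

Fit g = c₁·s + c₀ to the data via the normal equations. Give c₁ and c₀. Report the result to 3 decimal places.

c₁ = -2.921, c₀ = -0.500

AᵀA·[c₁, c₀]ᵀ = Aᵀg reads: 209·c₁ + 19·c₀ = -620;  19·c₁ + 7·c₀ = -59.
Eliminating c₀: 7·(row 1) − 19·(row 2) gives 1102·c₁ = 7·(-620) − 19·(-59) = -3219, so c₁ = -111/38.
Then c₀ = ((-59) − 19·(-111/38))/7 = -1/2.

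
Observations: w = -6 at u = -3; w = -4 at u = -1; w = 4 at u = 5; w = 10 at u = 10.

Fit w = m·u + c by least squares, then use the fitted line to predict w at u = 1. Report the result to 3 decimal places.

Compute the Gram sums: Σu·u = 135, Σu = 11, Σ1 = 4.
Moment sums: Σu·w = 142, Σw = 4.
MᵀM·[m, c]ᵀ = Mᵀw becomes [[135, 11]; [11, 4]]·[m, c]ᵀ = [142, 4]ᵀ.
Eliminating c: 4·(row 1) − 11·(row 2) gives 419·m = 4·142 − 11·4 = 524, so m = 524/419.
Then c = (4 − 11·(524/419))/4 = -1022/419.
At u = 1: ŵ = (524/419)·(1) + (-1022/419)·(1) = -498/419.

ŵ = -1.189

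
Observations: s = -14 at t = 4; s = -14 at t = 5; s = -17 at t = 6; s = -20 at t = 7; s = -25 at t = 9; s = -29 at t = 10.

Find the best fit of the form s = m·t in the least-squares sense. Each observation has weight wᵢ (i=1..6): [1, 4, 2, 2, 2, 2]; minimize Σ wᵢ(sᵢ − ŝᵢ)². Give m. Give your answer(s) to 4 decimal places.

Compute the Gram sums: Σwᵢ·t·t = 648.
Right-hand side: Σwᵢ·t·s = -1850.
XᵀWX·[m]ᵀ = XᵀWs becomes [[648]]·[m]ᵀ = [-1850]ᵀ.
Hence m = -1850 / 648 ≈ -2.85494.

m = -2.8549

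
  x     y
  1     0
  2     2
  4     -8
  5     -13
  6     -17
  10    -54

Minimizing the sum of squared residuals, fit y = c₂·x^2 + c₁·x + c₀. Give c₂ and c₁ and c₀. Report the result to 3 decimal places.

Compute the Gram sums: Σx^2·x^2 = 12194, Σx^2·x = 1414, Σx^2 = 182, Σx·x = 182, Σx = 28, Σ1 = 6.
Moment sums: Σx^2·y = -6457, Σx·y = -735, Σy = -90.
So MᵀM·[c₂, c₁, c₀]ᵀ = Mᵀy: [[12194, 1414, 182]; [1414, 182, 28]; [182, 28, 6]]·[c₂, c₁, c₀]ᵀ = [-6457, -735, -90]ᵀ.
Inverting the 3×3 Gram matrix, [c₂, c₁, c₀]ᵀ = [-131/231, 47/462, 19/11]ᵀ.

c₂ = -0.567, c₁ = 0.102, c₀ = 1.727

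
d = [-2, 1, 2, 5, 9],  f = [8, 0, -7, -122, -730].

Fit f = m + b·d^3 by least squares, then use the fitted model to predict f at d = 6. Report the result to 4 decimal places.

f̂ = -215.3155

The normal system MᵀM·[m, b]ᵀ = Mᵀf is [[5, 855]; [855, 547195]]·[m, b]ᵀ = [-851, -547540]ᵀ.
Eliminating b: 547195·(row 1) − 855·(row 2) gives 2004950·m = 547195·(-851) − 855·(-547540) = 2483755, so m = 496751/400990.
Then b = ((-547540) − 855·(496751/400990))/547195 = -402019/400990.
At d = 6: f̂ = (496751/400990)·(1) + (-402019/400990)·(216) = -86339353/400990.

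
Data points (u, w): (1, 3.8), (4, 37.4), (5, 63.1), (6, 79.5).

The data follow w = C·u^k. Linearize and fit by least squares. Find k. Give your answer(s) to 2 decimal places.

k = 1.71

Linearized form: ln w = k·ln u + ln C. From the 4 transformed points,
AᵀA = [[7.7225, 4.7875]; [4.7875, 4]], rhs = [19.5317, 13.4771]ᵀ  (here Σln u = 4.7875, Σ(ln u)² = 7.7225, Σln w = 13.4771, Σln u·ln w = 19.5317).
Solving (det = 7.9699): k = 1.70703, ln C = 1.32618.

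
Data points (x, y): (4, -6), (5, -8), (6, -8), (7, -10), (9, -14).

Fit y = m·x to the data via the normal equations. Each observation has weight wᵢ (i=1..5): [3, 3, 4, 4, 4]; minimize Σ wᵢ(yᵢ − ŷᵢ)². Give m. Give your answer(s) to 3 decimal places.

m = -1.484

The normal system MᵀWM·[m]ᵀ = MᵀWy is [[787]]·[m]ᵀ = [-1168]ᵀ.
Hence m = -1168 / 787 ≈ -1.48412.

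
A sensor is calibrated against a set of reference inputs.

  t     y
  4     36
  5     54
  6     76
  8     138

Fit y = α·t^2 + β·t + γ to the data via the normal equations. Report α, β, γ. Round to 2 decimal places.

Setting ∂/∂α … = 0 gives: 6273·α + 917·β + 141·γ = 13494;  917·α + 141·β + 23·γ = 1974;  141·α + 23·β + 4·γ = 304.
(Σt^2·t^2 = 6273, Σt^2·t = 917, Σt^2 = 141, Σt·t = 141, Σt = 23, Σ1 = 4, Σt^2·y = 13494, Σt·y = 1974, Σy = 304.)
Inverting the 3×3 Gram matrix, [α, β, γ]ᵀ = [59/22, -741/110, 101/5]ᵀ.

α = 2.68, β = -6.74, γ = 20.20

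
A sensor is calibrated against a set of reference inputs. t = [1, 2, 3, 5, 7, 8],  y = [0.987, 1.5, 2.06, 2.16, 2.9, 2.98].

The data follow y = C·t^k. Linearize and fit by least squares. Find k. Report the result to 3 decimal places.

Linearized form: ln y = k·ln t + ln C. From the 6 transformed points,
AᵀA = [[12.3883, 7.4265]; [7.4265, 6]], rhs = [6.6569, 4.0418]ᵀ  (here Σln t = 7.4265, Σ(ln t)² = 12.3883, Σln y = 4.0418, Σln t·ln y = 6.6569).
Slope k = (n·Σln t·ln y − Σln t·Σln y)/(n·Σ(ln t)² − (Σln t)²) = (6·6.6569 − 7.4265·4.0418)/19.1764 = 0.51754; ln C = (Σln y − k·Σln t)/n = 0.03305.

k = 0.518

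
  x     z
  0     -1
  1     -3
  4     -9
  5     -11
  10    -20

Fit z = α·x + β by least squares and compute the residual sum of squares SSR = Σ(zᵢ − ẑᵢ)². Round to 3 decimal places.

SSR = 0.219

From the data, Σx·x = 142, Σx = 20, Σ1 = 5.
And Σx·z = -294, Σz = -44.
So AᵀA·[α, β]ᵀ = Aᵀz: [[142, 20]; [20, 5]]·[α, β]ᵀ = [-294, -44]ᵀ.
det = 142·5 − 20² = 310.
α = ((-294)·5 − 20·(-44))/310 = -59/31; β = (142·(-44) − 20·(-294))/310 = -184/155.
Residuals: 29/155, 14/155, -1/5, -46/155, 34/155; SSR = 34/155.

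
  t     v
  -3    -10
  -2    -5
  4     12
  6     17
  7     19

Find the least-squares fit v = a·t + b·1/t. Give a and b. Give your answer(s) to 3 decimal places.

AᵀA·[a, b]ᵀ = Aᵀv reads: 114·a + 5·b = 323;  5·a + (3329/7056)·b = 302/21.
Eliminating b: (3329/7056)·(row 1) − 5·(row 2) gives (33851/1176)·a = (3329/7056)·323 − 5·(302/21) = 567907/7056, so a = 567907/203106.
Then b = ((302/21) − 5·(567907/203106))/(3329/7056) = 28728/33851.

a = 2.796, b = 0.849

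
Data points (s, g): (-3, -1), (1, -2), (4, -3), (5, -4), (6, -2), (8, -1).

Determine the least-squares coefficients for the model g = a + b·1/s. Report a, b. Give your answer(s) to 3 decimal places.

Setting ∂/∂a … = 0 gives: 6·a + (169/120)·b = -13;  (169/120)·a + (18101/14400)·b = -147/40.
(Σ1 = 6, Σ1/s = 169/120, Σ1/s·1/s = 18101/14400, Σg = -13, Σ1/s·g = -147/40.)
Eliminating b: (18101/14400)·(row 1) − (169/120)·(row 2) gives (16009/2880)·a = (18101/14400)·(-13) − (169/120)·(-147/40) = -10049/900, so a = -160784/80045.
Then b = ((-147/40) − (169/120)·(-160784/80045))/(18101/14400) = -10776/16009.

a = -2.009, b = -0.673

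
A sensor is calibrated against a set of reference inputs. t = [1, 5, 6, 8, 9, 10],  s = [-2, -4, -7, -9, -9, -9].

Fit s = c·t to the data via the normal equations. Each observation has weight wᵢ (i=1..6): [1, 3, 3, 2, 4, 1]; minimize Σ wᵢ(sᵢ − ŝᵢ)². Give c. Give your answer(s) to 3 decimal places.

Normal-equation sums: Σwᵢ·t·t = 736.
Moment sums: Σwᵢ·t·s = -746.
c = (-746)/736 = -1.01359.

c = -1.014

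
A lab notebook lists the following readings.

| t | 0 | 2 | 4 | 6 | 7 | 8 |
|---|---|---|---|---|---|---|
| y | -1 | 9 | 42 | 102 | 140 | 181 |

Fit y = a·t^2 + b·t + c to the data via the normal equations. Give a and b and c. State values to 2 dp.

The normal system AᵀA·[a, b, c]ᵀ = Aᵀy is [[8065, 1143, 169]; [1143, 169, 27]; [169, 27, 6]]·[a, b, c]ᵀ = [22824, 3226, 473]ᵀ.
Inverting the 3×3 Gram matrix, [a, b, c]ᵀ = [18907/6404, -4285/6404, -2104/1601]ᵀ.

a = 2.95, b = -0.67, c = -1.31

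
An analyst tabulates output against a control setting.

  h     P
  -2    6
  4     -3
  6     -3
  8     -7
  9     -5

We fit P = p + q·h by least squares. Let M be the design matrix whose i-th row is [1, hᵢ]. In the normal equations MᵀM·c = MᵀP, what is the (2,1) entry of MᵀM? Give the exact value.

Row 2 ↔ basis h, column 1 ↔ basis 1, so (MᵀM)_{2,1} = Σᵢ h = (-2)·(1) + (4)·(1) + (6)·(1) + (8)·(1) + (9)·(1) = 25.

25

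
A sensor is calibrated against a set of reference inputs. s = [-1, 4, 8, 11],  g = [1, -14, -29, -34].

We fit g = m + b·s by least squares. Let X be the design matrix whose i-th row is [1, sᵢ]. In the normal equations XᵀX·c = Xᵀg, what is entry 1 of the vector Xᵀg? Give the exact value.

-76

Entry 1 ↔ basis 1, so (Xᵀg)_{1} = Σᵢ gᵢ = (1)·(1) + (1)·(-14) + (1)·(-29) + (1)·(-34) = -76.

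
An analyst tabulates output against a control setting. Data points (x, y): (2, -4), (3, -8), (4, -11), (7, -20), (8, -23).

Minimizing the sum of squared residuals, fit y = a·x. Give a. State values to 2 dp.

a = -2.82

Normal-equation sums: Σx·x = 142.
For Aᵀy: Σx·y = -400.
Normal equations: [[142]]·[a]ᵀ = [-400]ᵀ.
a = (-400)/142 = -2.8169.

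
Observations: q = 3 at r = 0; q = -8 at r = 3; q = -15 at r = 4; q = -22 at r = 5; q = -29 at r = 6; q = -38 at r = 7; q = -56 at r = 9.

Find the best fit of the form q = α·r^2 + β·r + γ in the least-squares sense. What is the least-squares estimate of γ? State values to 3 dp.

γ = 3.341

Entries of MᵀM: Σr^2·r^2 = 11220, Σr^2·r = 1504, Σr^2 = 216, Σr·r = 216, Σr = 34, Σ1 = 7.
For Mᵀq: Σr^2·q = -8304, Σr·q = -1138, Σq = -165.
Inverting the 3×3 Gram matrix, [α, β, γ]ᵀ = [-4502/10829, -31401/10829, 5169/1547]ᵀ.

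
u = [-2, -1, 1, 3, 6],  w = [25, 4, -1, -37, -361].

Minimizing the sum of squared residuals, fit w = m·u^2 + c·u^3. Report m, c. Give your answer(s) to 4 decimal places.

With design matrix X, XᵀX = [[1395, 7987]; [7987, 47451]] and Xᵀw = [-13226, -79180]ᵀ.
Δ = 1395·47451 − 7987² = 2401976.
m = ((-13226)·47451 − 7987·(-79180))/2401976 = 2411867/1200988; c = (1395·(-79180) − 7987·(-13226))/2401976 = -2410019/1200988.

m = 2.0082, c = -2.0067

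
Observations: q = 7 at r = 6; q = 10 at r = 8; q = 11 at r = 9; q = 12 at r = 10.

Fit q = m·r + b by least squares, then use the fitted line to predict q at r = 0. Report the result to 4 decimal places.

q̂ = -0.3714

XᵀX·[m, b]ᵀ = Xᵀq reads: 281·m + 33·b = 341;  33·m + 4·b = 40.
(Σr·r = 281, Σr = 33, Σ1 = 4, Σr·q = 341, Σq = 40.)
Δ = 281·4 − 33² = 35.
m = (341·4 − 33·40)/35 = 44/35; b = (281·40 − 33·341)/35 = -13/35.
At r = 0: q̂ = (44/35)·(0) + (-13/35)·(1) = -13/35.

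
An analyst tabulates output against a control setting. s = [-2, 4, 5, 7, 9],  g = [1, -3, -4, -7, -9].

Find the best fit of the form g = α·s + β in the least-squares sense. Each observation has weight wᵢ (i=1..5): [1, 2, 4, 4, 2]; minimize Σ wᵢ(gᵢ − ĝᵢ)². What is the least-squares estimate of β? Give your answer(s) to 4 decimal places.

β = 0.2504

With design matrix A, AᵀWA = [[494, 72]; [72, 13]] and AᵀWg = [-464, -67]ᵀ.
Determinant 494·13 − 72² = 1238.
α = ((-464)·13 − 72·(-67))/1238 = -604/619; β = (494·(-67) − 72·(-464))/1238 = 155/619.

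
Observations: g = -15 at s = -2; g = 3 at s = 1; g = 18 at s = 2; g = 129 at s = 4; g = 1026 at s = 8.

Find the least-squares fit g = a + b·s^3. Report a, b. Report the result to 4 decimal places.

From the data, Σ1 = 5, Σs^3 = 577, Σs^3·s^3 = 266369.
Right-hand side: Σg = 1161, Σs^3·g = 533835.
Normal equations: [[5, 577]; [577, 266369]]·[a, b]ᵀ = [1161, 533835]ᵀ.
Determinant 5·266369 − 577² = 998916.
a = (1161·266369 − 577·533835)/998916 = 205269/166486; b = (5·533835 − 577·1161)/998916 = 333213/166486.

a = 1.2330, b = 2.0014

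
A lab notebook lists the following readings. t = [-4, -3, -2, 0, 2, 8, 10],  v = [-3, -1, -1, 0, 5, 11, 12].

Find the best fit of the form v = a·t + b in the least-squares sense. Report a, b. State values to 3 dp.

a = 1.107, b = 1.547

Sums needed: Σt·t = 197, Σt = 11, Σ1 = 7.
For Mᵀv: Σt·v = 235, Σv = 23.
Normal equations: [[197, 11]; [11, 7]]·[a, b]ᵀ = [235, 23]ᵀ.
Determinant 197·7 − 11² = 1258.
a = (235·7 − 11·23)/1258 = 696/629; b = (197·23 − 11·235)/1258 = 973/629.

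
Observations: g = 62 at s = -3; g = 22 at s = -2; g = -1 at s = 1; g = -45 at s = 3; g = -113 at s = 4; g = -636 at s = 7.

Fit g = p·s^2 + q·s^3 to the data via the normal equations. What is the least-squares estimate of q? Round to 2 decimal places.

q = -1.99

From the data, Σs^2·s^2 = 2836, Σs^2·s^3 = 17800, Σs^3·s^3 = 123268.
For Mᵀg: Σs^2·g = -32732, Σs^3·g = -228446.
So MᵀM·[p, q]ᵀ = Mᵀg: [[2836, 17800]; [17800, 123268]]·[p, q]ᵀ = [-32732, -228446]ᵀ.
Eliminating q: 123268·(row 1) − 17800·(row 2) gives 32748048·p = 123268·(-32732) − 17800·(-228446) = 31530624, so p = 656888/682251.
Then q = ((-228446) − 17800·(656888/682251))/123268 = -2718469/1364502.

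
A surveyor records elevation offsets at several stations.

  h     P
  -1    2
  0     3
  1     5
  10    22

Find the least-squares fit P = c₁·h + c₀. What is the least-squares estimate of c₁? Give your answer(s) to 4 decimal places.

c₁ = 1.8571

From the data, Σh·h = 102, Σh = 10, Σ1 = 4.
For AᵀP: Σh·P = 223, ΣP = 32.
det = 102·4 − 10² = 308.
c₁ = (223·4 − 10·32)/308 = 13/7; c₀ = (102·32 − 10·223)/308 = 47/14.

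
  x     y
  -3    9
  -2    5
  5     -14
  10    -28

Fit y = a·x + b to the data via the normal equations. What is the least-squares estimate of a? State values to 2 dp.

AᵀA·[a, b]ᵀ = Aᵀy reads: 138·a + 10·b = -387;  10·a + 4·b = -28.
(Σx·x = 138, Σx = 10, Σ1 = 4, Σx·y = -387, Σy = -28.)
Eliminating b: 4·(row 1) − 10·(row 2) gives 452·a = 4·(-387) − 10·(-28) = -1268, so a = -317/113.
Then b = ((-28) − 10·(-317/113))/4 = 3/226.

a = -2.81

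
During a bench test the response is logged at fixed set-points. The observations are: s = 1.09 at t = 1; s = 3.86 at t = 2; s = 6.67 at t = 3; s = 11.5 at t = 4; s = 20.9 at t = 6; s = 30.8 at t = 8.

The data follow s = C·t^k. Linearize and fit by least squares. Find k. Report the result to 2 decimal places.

k = 1.61

Let Y = ln s. Fitting Y = k·ln t + ln C by least squares:
Σln t = 7.0493, Σ(ln t)² = 11.1437, Σln s = 12.2441, Σln t·ln s = 18.9806.
Equations: 11.1437·k + 7.0493·ln C = 18.9806;  7.0493·k + 6·ln C = 12.2441.
Solving (det = 17.1702): k = 1.60580, ln C = 0.15406.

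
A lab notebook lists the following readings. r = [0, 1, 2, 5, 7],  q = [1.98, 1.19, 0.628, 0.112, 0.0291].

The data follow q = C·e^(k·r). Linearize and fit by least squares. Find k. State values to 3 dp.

Taking logs, ln q = k·r + ln C, so regress ln q on r.
Over the data: Σr = 15.0000, Σ(r)² = 79.0000, Σln q = -5.3344, Σr·ln q = -36.4619.
Normal system: [[79.0000, 15.0000]; [15.0000, 5]]·[k, ln C]ᵀ = [-36.4619, -5.3344]ᵀ.
Δ = 79.0000·5 − (15.0000)² = 170.0000; k = (-36.4619·5 − 15.0000·-5.3344)/170.0000 = -0.60172, ln C = (79.0000·-5.3344 − 15.0000·-36.4619)/170.0000 = 0.73828.

k = -0.602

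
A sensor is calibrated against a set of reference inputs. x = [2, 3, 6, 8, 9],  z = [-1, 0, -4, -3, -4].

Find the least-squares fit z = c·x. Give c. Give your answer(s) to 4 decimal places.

c = -0.4433

Normal-equation sums: Σx·x = 194.
Right-hand side: Σx·z = -86.
AᵀA·[c]ᵀ = Aᵀz becomes [[194]]·[c]ᵀ = [-86]ᵀ.
c = (-86)/194 = -0.443299.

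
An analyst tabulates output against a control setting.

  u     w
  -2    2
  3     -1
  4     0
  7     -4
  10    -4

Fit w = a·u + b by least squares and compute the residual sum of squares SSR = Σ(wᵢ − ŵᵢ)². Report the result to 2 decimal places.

Entries of AᵀA: Σu·u = 178, Σu = 22, Σ1 = 5.
Right-hand side: Σu·w = -75, Σw = -7.
Normal equations: [[178, 22]; [22, 5]]·[a, b]ᵀ = [-75, -7]ᵀ.
det = 178·5 − 22² = 406.
a = ((-75)·5 − 22·(-7))/406 = -221/406; b = (178·(-7) − 22·(-75))/406 = 202/203.
Residuals: -17/203, -21/58, 240/203, -481/406, 13/29; SSR = 1275/406.

SSR = 3.14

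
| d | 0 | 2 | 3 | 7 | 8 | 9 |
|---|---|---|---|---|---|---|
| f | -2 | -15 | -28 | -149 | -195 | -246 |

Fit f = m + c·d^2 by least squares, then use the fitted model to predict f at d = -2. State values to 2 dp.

The normal equations are: 6·m + 207·c = -635;  207·m + 13155·c = -40019.
Δ = 6·13155 − 207² = 36081.
m = ((-635)·13155 − 207·(-40019))/36081 = -23164/12027; c = (6·(-40019) − 207·(-635))/36081 = -36223/12027.
At d = -2: f̂ = (-23164/12027)·(1) + (-36223/12027)·(4) = -168056/12027.

f̂ = -13.97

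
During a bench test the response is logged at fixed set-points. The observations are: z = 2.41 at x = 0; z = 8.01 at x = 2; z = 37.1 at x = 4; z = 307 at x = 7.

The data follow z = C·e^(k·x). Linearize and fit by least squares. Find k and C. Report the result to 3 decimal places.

k = 0.700, C = 2.226

Let Y = ln z. Fitting Y = k·x + ln C by least squares:
Over the data: Σx = 13.0000, Σ(x)² = 69.0000, Σln z = 12.3008, Σx·ln z = 58.7038.
Normal system: [[69.0000, 13.0000]; [13.0000, 4]]·[k, ln C]ᵀ = [58.7038, 12.3008]ᵀ.
Slope k = (n·Σx·ln z − Σx·Σln z)/(n·Σ(x)² − (Σx)²) = (4·58.7038 − 13.0000·12.3008)/107.0000 = 0.70005; ln C = (Σln z − k·Σx)/n = 0.80004, so C = exp(0.80004) = 2.22564.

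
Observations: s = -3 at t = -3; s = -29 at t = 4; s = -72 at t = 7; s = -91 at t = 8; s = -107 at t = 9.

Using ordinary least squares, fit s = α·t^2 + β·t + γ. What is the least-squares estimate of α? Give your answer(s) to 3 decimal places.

Entries of MᵀM: Σt^2·t^2 = 13395, Σt^2·t = 1621, Σt^2 = 219, Σt·t = 219, Σt = 25, Σ1 = 5.
Moment sums: Σt^2·s = -18510, Σt·s = -2302, Σs = -302.
Solving the 3×3 system (Gaussian elimination) gives α = -49971/50492, β = -145797/50492, γ = -5077/1942.

α = -0.990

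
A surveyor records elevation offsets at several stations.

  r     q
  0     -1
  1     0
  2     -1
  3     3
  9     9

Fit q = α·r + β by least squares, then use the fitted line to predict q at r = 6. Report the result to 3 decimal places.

MᵀM·[α, β]ᵀ = Mᵀq reads: 95·α + 15·β = 88;  15·α + 5·β = 10.
det = 95·5 − 15² = 250.
α = (88·5 − 15·10)/250 = 29/25; β = (95·10 − 15·88)/250 = -37/25.
At r = 6: q̂ = (29/25)·(6) + (-37/25)·(1) = 137/25.

q̂ = 5.480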